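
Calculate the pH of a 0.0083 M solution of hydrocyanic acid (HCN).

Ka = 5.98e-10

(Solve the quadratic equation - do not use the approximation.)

x² + Ka×x - Ka×C = 0. Using quadratic formula: [H⁺] = 2.2276e-06

pH = 5.65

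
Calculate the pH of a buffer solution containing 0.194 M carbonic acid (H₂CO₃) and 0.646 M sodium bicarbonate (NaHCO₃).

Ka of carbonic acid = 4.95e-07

pKa = -log(4.95e-07) = 6.31. pH = pKa + log([A⁻]/[HA]) = 6.31 + log(0.646/0.194)

pH = 6.83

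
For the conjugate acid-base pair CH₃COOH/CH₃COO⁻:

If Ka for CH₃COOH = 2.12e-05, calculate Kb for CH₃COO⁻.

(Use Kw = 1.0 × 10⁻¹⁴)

For a conjugate pair Ka × Kb = Kw, so Kb = Kw/Ka = 1.0 × 10⁻¹⁴ / 2.12e-05 = 4.72e-10.

K_b = 4.72e-10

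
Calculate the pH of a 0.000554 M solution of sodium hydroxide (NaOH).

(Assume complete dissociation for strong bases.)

[OH⁻] = 0.000554 M for strong base. pOH = -log[OH⁻] = 3.26, pH = 14 - pOH

pH = 10.74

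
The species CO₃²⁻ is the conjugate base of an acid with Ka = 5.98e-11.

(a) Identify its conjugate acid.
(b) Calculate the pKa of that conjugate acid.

(a) The conjugate acid is formed by adding one H⁺ to CO₃²⁻, giving HCO₃⁻. (b) pKa = -log(Ka) = -log(5.98e-11) = 10.22.

Conjugate acid: HCO₃⁻; pK_a = 10.22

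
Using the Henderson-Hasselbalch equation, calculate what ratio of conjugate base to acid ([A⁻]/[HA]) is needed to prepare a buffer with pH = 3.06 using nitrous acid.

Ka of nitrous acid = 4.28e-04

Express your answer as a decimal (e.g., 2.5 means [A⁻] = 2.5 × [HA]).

pKa = -log(4.28e-04) = 3.3686. pH = pKa + log([A⁻]/[HA]), so log([A⁻]/[HA]) = pH − pKa = 3.06 − 3.3686 = -0.3086. [A⁻]/[HA] = 10^(-0.3086) = 0.491

[A⁻]/[HA] = 0.491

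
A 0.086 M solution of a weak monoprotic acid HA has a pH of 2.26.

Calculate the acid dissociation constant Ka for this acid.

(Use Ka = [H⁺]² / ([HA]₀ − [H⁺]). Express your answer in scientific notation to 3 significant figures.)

[H⁺] = 10^(−pH) = 10^(−2.26) = 5.495e-03 M. For HA ⇌ H⁺ + A⁻, Ka = [H⁺][A⁻]/[HA] = [H⁺]² / ([HA]₀ − [H⁺]) = (5.495e-03)² / (0.086 − 5.495e-03) = 3.75e-04.

K_a = 3.75e-04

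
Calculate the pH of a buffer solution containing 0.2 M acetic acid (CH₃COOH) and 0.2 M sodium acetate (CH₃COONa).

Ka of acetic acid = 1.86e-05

pKa = -log(1.86e-05) = 4.73. pH = pKa + log([A⁻]/[HA]) = 4.73 + log(0.2/0.2)

pH = 4.73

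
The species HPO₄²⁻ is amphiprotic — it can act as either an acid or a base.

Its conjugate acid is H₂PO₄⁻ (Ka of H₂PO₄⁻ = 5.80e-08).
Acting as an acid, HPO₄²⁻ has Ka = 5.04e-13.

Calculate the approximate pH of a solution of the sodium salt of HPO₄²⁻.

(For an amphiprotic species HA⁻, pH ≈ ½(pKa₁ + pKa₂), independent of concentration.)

pKa₁ = -log(5.80e-08) = 7.24; pKa₂ = -log(5.04e-13) = 12.30. For an amphiprotic species, pH ≈ ½(pKa₁ + pKa₂) = ½(7.24 + 12.30) = 9.77.

pH = 9.77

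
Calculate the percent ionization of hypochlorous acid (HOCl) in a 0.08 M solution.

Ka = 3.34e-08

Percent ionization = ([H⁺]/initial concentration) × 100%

Using Ka equilibrium: x² + Ka×x - Ka×C = 0. Solving: [H⁺] = 5.1675e-05. Percent = (5.1675e-05/0.08) × 100

Percent ionization = 0.0646%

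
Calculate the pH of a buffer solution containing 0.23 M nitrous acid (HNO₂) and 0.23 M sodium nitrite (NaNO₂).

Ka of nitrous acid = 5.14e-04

pKa = -log(5.14e-04) = 3.29. pH = pKa + log([A⁻]/[HA]) = 3.29 + log(0.23/0.23)

pH = 3.29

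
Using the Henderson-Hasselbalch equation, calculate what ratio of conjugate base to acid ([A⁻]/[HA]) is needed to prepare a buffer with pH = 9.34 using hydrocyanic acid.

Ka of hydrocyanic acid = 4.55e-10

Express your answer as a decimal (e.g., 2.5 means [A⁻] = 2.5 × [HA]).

pKa = -log(4.55e-10) = 9.3420. pH = pKa + log([A⁻]/[HA]), so log([A⁻]/[HA]) = pH − pKa = 9.34 − 9.3420 = -0.0020. [A⁻]/[HA] = 10^(-0.0020) = 0.995

[A⁻]/[HA] = 0.995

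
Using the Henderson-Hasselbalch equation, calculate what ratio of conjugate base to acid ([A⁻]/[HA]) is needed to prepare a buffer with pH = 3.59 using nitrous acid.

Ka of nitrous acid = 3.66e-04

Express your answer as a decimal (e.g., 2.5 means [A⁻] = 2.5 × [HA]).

pKa = -log(3.66e-04) = 3.4365. pH = pKa + log([A⁻]/[HA]), so log([A⁻]/[HA]) = pH − pKa = 3.59 − 3.4365 = 0.1535. [A⁻]/[HA] = 10^(0.1535) = 1.42

[A⁻]/[HA] = 1.42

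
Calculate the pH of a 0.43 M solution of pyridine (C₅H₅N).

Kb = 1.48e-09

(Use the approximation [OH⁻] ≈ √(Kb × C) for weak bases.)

[OH⁻] = √(Kb × C) = √(1.48e-09 × 0.43) = 2.5227e-05. pOH = 4.60, pH = 14 - pOH

pH = 9.40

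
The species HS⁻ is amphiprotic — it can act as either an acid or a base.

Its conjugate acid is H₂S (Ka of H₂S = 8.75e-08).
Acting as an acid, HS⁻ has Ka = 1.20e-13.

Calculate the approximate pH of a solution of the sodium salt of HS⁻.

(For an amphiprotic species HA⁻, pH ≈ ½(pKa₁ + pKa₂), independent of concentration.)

pKa₁ = -log(8.75e-08) = 7.06; pKa₂ = -log(1.20e-13) = 12.92. For an amphiprotic species, pH ≈ ½(pKa₁ + pKa₂) = ½(7.06 + 12.92) = 9.99.

pH = 9.99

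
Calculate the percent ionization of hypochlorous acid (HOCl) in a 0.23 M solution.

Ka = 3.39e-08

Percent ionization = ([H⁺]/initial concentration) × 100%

Using Ka equilibrium: x² + Ka×x - Ka×C = 0. Solving: [H⁺] = 8.8284e-05. Percent = (8.8284e-05/0.23) × 100

Percent ionization = 0.0384%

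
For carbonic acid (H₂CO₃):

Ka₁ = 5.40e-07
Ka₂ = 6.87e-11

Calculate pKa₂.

pKa₂ = -log(Ka₂) = -log(6.87e-11) = 10.16.

pK_{a2} = 10.16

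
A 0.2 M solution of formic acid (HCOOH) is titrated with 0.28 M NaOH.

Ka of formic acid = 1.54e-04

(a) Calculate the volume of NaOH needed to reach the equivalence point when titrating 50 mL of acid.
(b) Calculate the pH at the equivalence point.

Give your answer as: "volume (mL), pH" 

moles acid = 0.2 × 50/1000 = 0.01 mol; V_base = moles/0.28 × 1000 = 35.7 mL. At equivalence only the conjugate base is present: [A⁻] = 0.01/0.086 = 1.1667e-01 M. Kb = Kw/Ka = 6.49e-11; [OH⁻] = √(Kb × [A⁻]) = 2.7524e-06; pOH = 5.56; pH = 14 - pOH = 8.44.

V = 35.7 mL, pH = 8.44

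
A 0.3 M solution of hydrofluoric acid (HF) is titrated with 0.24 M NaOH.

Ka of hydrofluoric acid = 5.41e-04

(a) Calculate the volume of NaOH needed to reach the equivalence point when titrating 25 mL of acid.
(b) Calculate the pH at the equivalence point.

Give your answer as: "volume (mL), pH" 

moles acid = 0.3 × 25/1000 = 0.0075 mol; V_base = moles/0.24 × 1000 = 31.2 mL. At equivalence only the conjugate base is present: [A⁻] = 0.0075/0.056 = 1.3333e-01 M. Kb = Kw/Ka = 1.85e-11; [OH⁻] = √(Kb × [A⁻]) = 1.5699e-06; pOH = 5.80; pH = 14 - pOH = 8.20.

V = 31.2 mL, pH = 8.20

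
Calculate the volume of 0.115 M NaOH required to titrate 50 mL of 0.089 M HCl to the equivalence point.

At equivalence: moles acid = moles base. moles HCl = 0.089 × 50/1000 = 0.00445 mol. V_base = moles / 0.115 × 1000 = 38.7 mL.

V_{base} = 38.7 mL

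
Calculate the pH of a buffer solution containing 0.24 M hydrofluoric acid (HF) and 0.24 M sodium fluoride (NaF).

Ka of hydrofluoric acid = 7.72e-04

pKa = -log(7.72e-04) = 3.11. pH = pKa + log([A⁻]/[HA]) = 3.11 + log(0.24/0.24)

pH = 3.11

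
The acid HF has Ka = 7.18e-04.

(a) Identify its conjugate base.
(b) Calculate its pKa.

(a) The conjugate base is formed by removing one H⁺ from HF, giving F⁻. (b) pKa = -log(Ka) = -log(7.18e-04) = 3.14.

Conjugate base: F⁻; pK_a = 3.14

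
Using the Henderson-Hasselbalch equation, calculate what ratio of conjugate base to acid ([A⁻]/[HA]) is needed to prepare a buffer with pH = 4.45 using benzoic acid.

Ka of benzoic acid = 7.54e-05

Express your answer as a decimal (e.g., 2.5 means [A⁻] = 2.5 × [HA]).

pKa = -log(7.54e-05) = 4.1226. pH = pKa + log([A⁻]/[HA]), so log([A⁻]/[HA]) = pH − pKa = 4.45 − 4.1226 = 0.3274. [A⁻]/[HA] = 10^(0.3274) = 2.13

[A⁻]/[HA] = 2.13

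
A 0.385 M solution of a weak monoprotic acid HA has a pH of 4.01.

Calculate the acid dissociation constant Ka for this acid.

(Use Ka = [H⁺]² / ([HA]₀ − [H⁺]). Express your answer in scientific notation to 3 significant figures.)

[H⁺] = 10^(−pH) = 10^(−4.01) = 9.772e-05 M. For HA ⇌ H⁺ + A⁻, Ka = [H⁺][A⁻]/[HA] = [H⁺]² / ([HA]₀ − [H⁺]) = (9.772e-05)² / (0.385 − 9.772e-05) = 2.48e-08.

K_a = 2.48e-08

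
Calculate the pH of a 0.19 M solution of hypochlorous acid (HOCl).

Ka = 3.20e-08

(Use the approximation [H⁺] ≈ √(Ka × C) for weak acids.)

[H⁺] = √(Ka × C) = √(3.20e-08 × 0.19) = 7.7974e-05. pH = -log(7.7974e-05)

pH = 4.11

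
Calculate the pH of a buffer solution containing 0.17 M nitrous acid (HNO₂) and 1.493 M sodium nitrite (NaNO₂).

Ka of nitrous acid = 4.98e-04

pKa = -log(4.98e-04) = 3.30. pH = pKa + log([A⁻]/[HA]) = 3.30 + log(1.493/0.17)

pH = 4.25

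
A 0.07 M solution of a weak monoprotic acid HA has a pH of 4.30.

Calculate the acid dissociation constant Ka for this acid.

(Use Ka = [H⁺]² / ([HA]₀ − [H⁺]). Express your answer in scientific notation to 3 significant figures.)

[H⁺] = 10^(−pH) = 10^(−4.30) = 5.012e-05 M. For HA ⇌ H⁺ + A⁻, Ka = [H⁺][A⁻]/[HA] = [H⁺]² / ([HA]₀ − [H⁺]) = (5.012e-05)² / (0.07 − 5.012e-05) = 3.59e-08.

K_a = 3.59e-08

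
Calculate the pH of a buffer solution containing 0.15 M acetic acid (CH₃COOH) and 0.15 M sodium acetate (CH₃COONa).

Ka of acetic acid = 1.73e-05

pKa = -log(1.73e-05) = 4.76. pH = pKa + log([A⁻]/[HA]) = 4.76 + log(0.15/0.15)

pH = 4.76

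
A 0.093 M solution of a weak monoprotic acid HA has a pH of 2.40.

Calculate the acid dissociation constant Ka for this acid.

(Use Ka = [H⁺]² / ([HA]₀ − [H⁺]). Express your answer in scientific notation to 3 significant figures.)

[H⁺] = 10^(−pH) = 10^(−2.40) = 3.981e-03 M. For HA ⇌ H⁺ + A⁻, Ka = [H⁺][A⁻]/[HA] = [H⁺]² / ([HA]₀ − [H⁺]) = (3.981e-03)² / (0.093 − 3.981e-03) = 1.78e-04.

K_a = 1.78e-04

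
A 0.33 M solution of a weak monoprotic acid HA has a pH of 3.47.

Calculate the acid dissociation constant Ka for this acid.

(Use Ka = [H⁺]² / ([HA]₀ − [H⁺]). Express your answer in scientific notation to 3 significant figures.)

[H⁺] = 10^(−pH) = 10^(−3.47) = 3.388e-04 M. For HA ⇌ H⁺ + A⁻, Ka = [H⁺][A⁻]/[HA] = [H⁺]² / ([HA]₀ − [H⁺]) = (3.388e-04)² / (0.33 − 3.388e-04) = 3.48e-07.

K_a = 3.48e-07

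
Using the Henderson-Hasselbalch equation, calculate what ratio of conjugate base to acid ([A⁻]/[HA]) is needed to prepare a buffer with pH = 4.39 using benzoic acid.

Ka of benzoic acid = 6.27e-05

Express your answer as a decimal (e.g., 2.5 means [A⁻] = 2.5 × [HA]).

pKa = -log(6.27e-05) = 4.2027. pH = pKa + log([A⁻]/[HA]), so log([A⁻]/[HA]) = pH − pKa = 4.39 − 4.2027 = 0.1873. [A⁻]/[HA] = 10^(0.1873) = 1.54

[A⁻]/[HA] = 1.54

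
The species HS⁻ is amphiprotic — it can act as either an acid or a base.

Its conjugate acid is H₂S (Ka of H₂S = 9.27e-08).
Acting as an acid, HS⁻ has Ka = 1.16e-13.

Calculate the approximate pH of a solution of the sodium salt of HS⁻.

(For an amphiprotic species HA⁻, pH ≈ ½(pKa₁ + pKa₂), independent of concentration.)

pKa₁ = -log(9.27e-08) = 7.03; pKa₂ = -log(1.16e-13) = 12.94. For an amphiprotic species, pH ≈ ½(pKa₁ + pKa₂) = ½(7.03 + 12.94) = 9.98.

pH = 9.98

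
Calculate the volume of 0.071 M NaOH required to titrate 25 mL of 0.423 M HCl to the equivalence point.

At equivalence: moles acid = moles base. moles HCl = 0.423 × 25/1000 = 0.01057 mol. V_base = moles / 0.071 × 1000 = 148.9 mL.

V_{base} = 148.9 mL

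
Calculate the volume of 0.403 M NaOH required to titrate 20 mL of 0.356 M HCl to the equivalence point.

At equivalence: moles acid = moles base. moles HCl = 0.356 × 20/1000 = 0.00712 mol. V_base = moles / 0.403 × 1000 = 17.7 mL.

V_{base} = 17.7 mL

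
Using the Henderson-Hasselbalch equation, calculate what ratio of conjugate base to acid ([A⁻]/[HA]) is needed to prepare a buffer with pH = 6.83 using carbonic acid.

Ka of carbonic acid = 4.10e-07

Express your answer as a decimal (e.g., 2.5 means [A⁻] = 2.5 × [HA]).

pKa = -log(4.10e-07) = 6.3872. pH = pKa + log([A⁻]/[HA]), so log([A⁻]/[HA]) = pH − pKa = 6.83 − 6.3872 = 0.4428. [A⁻]/[HA] = 10^(0.4428) = 2.77

[A⁻]/[HA] = 2.77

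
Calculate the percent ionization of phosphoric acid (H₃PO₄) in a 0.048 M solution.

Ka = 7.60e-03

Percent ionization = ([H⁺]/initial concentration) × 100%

Using Ka equilibrium: x² + Ka×x - Ka×C = 0. Solving: [H⁺] = 1.5674e-02. Percent = (1.5674e-02/0.048) × 100

Percent ionization = 32.7%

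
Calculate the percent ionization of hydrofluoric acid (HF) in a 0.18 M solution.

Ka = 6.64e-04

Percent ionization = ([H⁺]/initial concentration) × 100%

Using Ka equilibrium: x² + Ka×x - Ka×C = 0. Solving: [H⁺] = 1.0606e-02. Percent = (1.0606e-02/0.18) × 100

Percent ionization = 5.89%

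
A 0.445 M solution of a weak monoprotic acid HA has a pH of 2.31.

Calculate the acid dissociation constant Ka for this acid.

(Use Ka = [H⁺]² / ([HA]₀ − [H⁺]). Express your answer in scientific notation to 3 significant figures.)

[H⁺] = 10^(−pH) = 10^(−2.31) = 4.898e-03 M. For HA ⇌ H⁺ + A⁻, Ka = [H⁺][A⁻]/[HA] = [H⁺]² / ([HA]₀ − [H⁺]) = (4.898e-03)² / (0.445 − 4.898e-03) = 5.45e-05.

K_a = 5.45e-05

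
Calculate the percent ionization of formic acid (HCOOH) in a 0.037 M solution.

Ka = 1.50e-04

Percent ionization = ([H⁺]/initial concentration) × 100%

Using Ka equilibrium: x² + Ka×x - Ka×C = 0. Solving: [H⁺] = 2.2820e-03. Percent = (2.2820e-03/0.037) × 100

Percent ionization = 6.17%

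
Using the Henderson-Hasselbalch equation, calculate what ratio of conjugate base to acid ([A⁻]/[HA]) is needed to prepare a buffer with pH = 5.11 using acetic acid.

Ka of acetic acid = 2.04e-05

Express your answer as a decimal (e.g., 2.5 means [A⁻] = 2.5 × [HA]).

pKa = -log(2.04e-05) = 4.6904. pH = pKa + log([A⁻]/[HA]), so log([A⁻]/[HA]) = pH − pKa = 5.11 − 4.6904 = 0.4196. [A⁻]/[HA] = 10^(0.4196) = 2.63

[A⁻]/[HA] = 2.63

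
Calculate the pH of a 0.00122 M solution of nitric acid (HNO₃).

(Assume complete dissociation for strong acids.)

[H⁺] = 0.00122 M for strong acid. pH = -log[H⁺] = -log(0.00122)

pH = 2.91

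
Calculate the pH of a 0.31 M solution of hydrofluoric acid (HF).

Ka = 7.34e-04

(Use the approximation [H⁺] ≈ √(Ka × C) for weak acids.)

[H⁺] = √(Ka × C) = √(7.34e-04 × 0.31) = 1.5084e-02. pH = -log(1.5084e-02)

pH = 1.82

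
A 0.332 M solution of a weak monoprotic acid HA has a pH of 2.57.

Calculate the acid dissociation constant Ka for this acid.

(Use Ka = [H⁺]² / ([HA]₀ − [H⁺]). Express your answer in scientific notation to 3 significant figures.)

[H⁺] = 10^(−pH) = 10^(−2.57) = 2.692e-03 M. For HA ⇌ H⁺ + A⁻, Ka = [H⁺][A⁻]/[HA] = [H⁺]² / ([HA]₀ − [H⁺]) = (2.692e-03)² / (0.332 − 2.692e-03) = 2.20e-05.

K_a = 2.20e-05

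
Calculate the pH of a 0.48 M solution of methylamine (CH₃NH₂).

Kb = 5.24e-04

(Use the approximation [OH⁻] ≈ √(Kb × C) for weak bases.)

[OH⁻] = √(Kb × C) = √(5.24e-04 × 0.48) = 1.5859e-02. pOH = 1.80, pH = 14 - pOH

pH = 12.20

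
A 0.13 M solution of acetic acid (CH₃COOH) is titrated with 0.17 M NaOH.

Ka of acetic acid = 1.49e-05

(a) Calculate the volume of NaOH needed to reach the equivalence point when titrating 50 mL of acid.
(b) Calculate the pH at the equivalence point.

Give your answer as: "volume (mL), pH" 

moles acid = 0.13 × 50/1000 = 0.0065 mol; V_base = moles/0.17 × 1000 = 38.2 mL. At equivalence only the conjugate base is present: [A⁻] = 0.0065/0.088 = 7.3667e-02 M. Kb = Kw/Ka = 6.71e-10; [OH⁻] = √(Kb × [A⁻]) = 7.0314e-06; pOH = 5.15; pH = 14 - pOH = 8.85.

V = 38.2 mL, pH = 8.85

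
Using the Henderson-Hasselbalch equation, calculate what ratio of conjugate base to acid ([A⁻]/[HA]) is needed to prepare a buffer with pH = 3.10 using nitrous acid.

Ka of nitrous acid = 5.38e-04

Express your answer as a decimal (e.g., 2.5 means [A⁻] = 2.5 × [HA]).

pKa = -log(5.38e-04) = 3.2692. pH = pKa + log([A⁻]/[HA]), so log([A⁻]/[HA]) = pH − pKa = 3.10 − 3.2692 = -0.1692. [A⁻]/[HA] = 10^(-0.1692) = 0.677

[A⁻]/[HA] = 0.677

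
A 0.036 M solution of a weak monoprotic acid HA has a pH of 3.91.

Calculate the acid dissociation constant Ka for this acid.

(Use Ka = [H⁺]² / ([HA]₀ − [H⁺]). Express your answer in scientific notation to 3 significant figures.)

[H⁺] = 10^(−pH) = 10^(−3.91) = 1.230e-04 M. For HA ⇌ H⁺ + A⁻, Ka = [H⁺][A⁻]/[HA] = [H⁺]² / ([HA]₀ − [H⁺]) = (1.230e-04)² / (0.036 − 1.230e-04) = 4.22e-07.

K_a = 4.22e-07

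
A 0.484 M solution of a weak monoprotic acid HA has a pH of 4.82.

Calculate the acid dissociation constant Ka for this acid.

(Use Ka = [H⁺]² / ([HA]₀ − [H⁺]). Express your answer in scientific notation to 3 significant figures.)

[H⁺] = 10^(−pH) = 10^(−4.82) = 1.514e-05 M. For HA ⇌ H⁺ + A⁻, Ka = [H⁺][A⁻]/[HA] = [H⁺]² / ([HA]₀ − [H⁺]) = (1.514e-05)² / (0.484 − 1.514e-05) = 4.73e-10.

K_a = 4.73e-10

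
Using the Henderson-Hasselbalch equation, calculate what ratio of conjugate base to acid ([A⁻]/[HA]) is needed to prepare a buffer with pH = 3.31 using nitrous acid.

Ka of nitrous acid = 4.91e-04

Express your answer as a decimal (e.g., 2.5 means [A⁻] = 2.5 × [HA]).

pKa = -log(4.91e-04) = 3.3089. pH = pKa + log([A⁻]/[HA]), so log([A⁻]/[HA]) = pH − pKa = 3.31 − 3.3089 = 0.0011. [A⁻]/[HA] = 10^(0.0011) = 1.00

[A⁻]/[HA] = 1.00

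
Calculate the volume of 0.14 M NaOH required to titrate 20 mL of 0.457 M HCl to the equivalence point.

At equivalence: moles acid = moles base. moles HCl = 0.457 × 20/1000 = 0.00914 mol. V_base = moles / 0.14 × 1000 = 65.3 mL.

V_{base} = 65.3 mL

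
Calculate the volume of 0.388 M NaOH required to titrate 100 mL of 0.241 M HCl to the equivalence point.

At equivalence: moles acid = moles base. moles HCl = 0.241 × 100/1000 = 0.0241 mol. V_base = moles / 0.388 × 1000 = 62.1 mL.

V_{base} = 62.1 mL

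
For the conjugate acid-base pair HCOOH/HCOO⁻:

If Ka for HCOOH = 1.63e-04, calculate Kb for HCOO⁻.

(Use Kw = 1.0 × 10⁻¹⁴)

For a conjugate pair Ka × Kb = Kw, so Kb = Kw/Ka = 1.0 × 10⁻¹⁴ / 1.63e-04 = 6.13e-11.

K_b = 6.13e-11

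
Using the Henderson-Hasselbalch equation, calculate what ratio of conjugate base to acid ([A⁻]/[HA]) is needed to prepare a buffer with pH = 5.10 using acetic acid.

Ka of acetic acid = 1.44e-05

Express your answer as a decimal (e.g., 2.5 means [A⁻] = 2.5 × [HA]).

pKa = -log(1.44e-05) = 4.8416. pH = pKa + log([A⁻]/[HA]), so log([A⁻]/[HA]) = pH − pKa = 5.10 − 4.8416 = 0.2584. [A⁻]/[HA] = 10^(0.2584) = 1.81

[A⁻]/[HA] = 1.81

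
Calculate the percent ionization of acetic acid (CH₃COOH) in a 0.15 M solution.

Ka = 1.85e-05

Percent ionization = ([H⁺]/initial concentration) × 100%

Using Ka equilibrium: x² + Ka×x - Ka×C = 0. Solving: [H⁺] = 1.6566e-03. Percent = (1.6566e-03/0.15) × 100

Percent ionization = 1.1%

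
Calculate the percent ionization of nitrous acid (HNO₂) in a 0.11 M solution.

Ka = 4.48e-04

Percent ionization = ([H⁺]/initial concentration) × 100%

Using Ka equilibrium: x² + Ka×x - Ka×C = 0. Solving: [H⁺] = 6.7995e-03. Percent = (6.7995e-03/0.11) × 100

Percent ionization = 6.18%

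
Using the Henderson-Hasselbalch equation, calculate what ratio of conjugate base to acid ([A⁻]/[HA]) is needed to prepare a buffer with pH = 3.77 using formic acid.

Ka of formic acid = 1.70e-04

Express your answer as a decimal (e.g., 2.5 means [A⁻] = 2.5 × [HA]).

pKa = -log(1.70e-04) = 3.7696. pH = pKa + log([A⁻]/[HA]), so log([A⁻]/[HA]) = pH − pKa = 3.77 − 3.7696 = 0.0004. [A⁻]/[HA] = 10^(0.0004) = 1.00

[A⁻]/[HA] = 1.00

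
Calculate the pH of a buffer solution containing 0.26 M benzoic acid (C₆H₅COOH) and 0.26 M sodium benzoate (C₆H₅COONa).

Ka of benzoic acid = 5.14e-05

pKa = -log(5.14e-05) = 4.29. pH = pKa + log([A⁻]/[HA]) = 4.29 + log(0.26/0.26)

pH = 4.29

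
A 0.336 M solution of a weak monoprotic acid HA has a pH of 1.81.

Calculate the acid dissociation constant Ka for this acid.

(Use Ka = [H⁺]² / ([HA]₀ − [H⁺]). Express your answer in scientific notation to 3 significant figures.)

[H⁺] = 10^(−pH) = 10^(−1.81) = 1.549e-02 M. For HA ⇌ H⁺ + A⁻, Ka = [H⁺][A⁻]/[HA] = [H⁺]² / ([HA]₀ − [H⁺]) = (1.549e-02)² / (0.336 − 1.549e-02) = 7.48e-04.

K_a = 7.48e-04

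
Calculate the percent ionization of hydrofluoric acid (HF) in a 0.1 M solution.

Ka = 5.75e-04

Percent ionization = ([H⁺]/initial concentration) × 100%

Using Ka equilibrium: x² + Ka×x - Ka×C = 0. Solving: [H⁺] = 7.3008e-03. Percent = (7.3008e-03/0.1) × 100

Percent ionization = 7.3%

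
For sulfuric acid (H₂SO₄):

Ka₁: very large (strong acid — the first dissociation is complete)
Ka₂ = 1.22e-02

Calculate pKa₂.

pKa₂ = -log(Ka₂) = -log(1.22e-02) = 1.91.

pK_{a2} = 1.91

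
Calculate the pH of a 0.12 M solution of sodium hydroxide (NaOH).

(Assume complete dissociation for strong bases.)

[OH⁻] = 0.12 M for strong base. pOH = -log[OH⁻] = 0.92, pH = 14 - pOH

pH = 13.08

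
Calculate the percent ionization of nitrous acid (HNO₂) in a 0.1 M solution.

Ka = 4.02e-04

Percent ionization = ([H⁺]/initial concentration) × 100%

Using Ka equilibrium: x² + Ka×x - Ka×C = 0. Solving: [H⁺] = 6.1425e-03. Percent = (6.1425e-03/0.1) × 100

Percent ionization = 6.14%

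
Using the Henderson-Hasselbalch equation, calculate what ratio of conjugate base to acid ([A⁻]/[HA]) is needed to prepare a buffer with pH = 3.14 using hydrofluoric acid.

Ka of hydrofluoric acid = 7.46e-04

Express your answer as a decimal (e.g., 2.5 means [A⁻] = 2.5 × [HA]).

pKa = -log(7.46e-04) = 3.1273. pH = pKa + log([A⁻]/[HA]), so log([A⁻]/[HA]) = pH − pKa = 3.14 − 3.1273 = 0.0127. [A⁻]/[HA] = 10^(0.0127) = 1.03

[A⁻]/[HA] = 1.03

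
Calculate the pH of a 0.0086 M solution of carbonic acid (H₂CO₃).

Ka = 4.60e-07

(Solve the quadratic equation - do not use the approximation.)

x² + Ka×x - Ka×C = 0. Using quadratic formula: [H⁺] = 6.2667e-05

pH = 4.20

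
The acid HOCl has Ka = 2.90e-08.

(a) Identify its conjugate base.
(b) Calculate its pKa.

(a) The conjugate base is formed by removing one H⁺ from HOCl, giving OCl⁻. (b) pKa = -log(Ka) = -log(2.90e-08) = 7.54.

Conjugate base: OCl⁻; pK_a = 7.54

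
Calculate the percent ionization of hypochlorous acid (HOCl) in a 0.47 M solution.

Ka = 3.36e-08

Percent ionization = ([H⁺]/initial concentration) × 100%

Using Ka equilibrium: x² + Ka×x - Ka×C = 0. Solving: [H⁺] = 1.2565e-04. Percent = (1.2565e-04/0.47) × 100

Percent ionization = 0.0267%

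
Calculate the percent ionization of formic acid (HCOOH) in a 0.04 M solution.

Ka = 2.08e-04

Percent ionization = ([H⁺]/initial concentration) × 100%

Using Ka equilibrium: x² + Ka×x - Ka×C = 0. Solving: [H⁺] = 2.7823e-03. Percent = (2.7823e-03/0.04) × 100

Percent ionization = 6.96%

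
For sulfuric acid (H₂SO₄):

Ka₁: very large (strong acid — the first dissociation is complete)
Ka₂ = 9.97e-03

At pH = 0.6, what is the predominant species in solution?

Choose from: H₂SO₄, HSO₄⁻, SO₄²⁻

The first dissociation is complete, so H₂SO₄ itself is never the predominant species in water; pKa₂ = -log(9.97e-03) = 2.00. For a polyprotic acid the predominant species crosses at each pKa: below pKa_n the protonated form dominates, above it the deprotonated form does. At pH = 0.6, the predominant species is HSO₄⁻.

HSO₄⁻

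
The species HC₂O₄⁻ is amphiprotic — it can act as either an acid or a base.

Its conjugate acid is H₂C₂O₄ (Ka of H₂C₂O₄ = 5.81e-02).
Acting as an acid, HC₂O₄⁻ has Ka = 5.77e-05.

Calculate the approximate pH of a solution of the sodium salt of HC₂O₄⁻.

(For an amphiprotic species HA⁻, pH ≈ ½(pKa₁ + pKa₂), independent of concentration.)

pKa₁ = -log(5.81e-02) = 1.24; pKa₂ = -log(5.77e-05) = 4.24. For an amphiprotic species, pH ≈ ½(pKa₁ + pKa₂) = ½(1.24 + 4.24) = 2.74.

pH = 2.74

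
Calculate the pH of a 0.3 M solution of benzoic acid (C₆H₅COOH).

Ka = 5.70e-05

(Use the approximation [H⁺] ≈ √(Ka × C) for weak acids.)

[H⁺] = √(Ka × C) = √(5.70e-05 × 0.3) = 4.1352e-03. pH = -log(4.1352e-03)

pH = 2.38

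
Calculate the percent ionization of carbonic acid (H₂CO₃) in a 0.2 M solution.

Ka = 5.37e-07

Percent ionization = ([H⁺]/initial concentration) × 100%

Using Ka equilibrium: x² + Ka×x - Ka×C = 0. Solving: [H⁺] = 3.2745e-04. Percent = (3.2745e-04/0.2) × 100

Percent ionization = 0.164%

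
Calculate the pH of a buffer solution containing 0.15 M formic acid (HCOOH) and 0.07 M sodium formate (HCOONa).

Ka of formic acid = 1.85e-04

pKa = -log(1.85e-04) = 3.73. pH = pKa + log([A⁻]/[HA]) = 3.73 + log(0.07/0.15)

pH = 3.40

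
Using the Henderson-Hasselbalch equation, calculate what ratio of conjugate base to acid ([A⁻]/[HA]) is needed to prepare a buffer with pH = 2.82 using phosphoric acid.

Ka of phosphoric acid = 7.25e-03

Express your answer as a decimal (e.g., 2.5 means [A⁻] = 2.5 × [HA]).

pKa = -log(7.25e-03) = 2.1397. pH = pKa + log([A⁻]/[HA]), so log([A⁻]/[HA]) = pH − pKa = 2.82 − 2.1397 = 0.6803. [A⁻]/[HA] = 10^(0.6803) = 4.79

[A⁻]/[HA] = 4.79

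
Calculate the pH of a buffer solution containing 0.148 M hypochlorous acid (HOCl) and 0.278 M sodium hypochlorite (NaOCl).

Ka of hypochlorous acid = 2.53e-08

pKa = -log(2.53e-08) = 7.60. pH = pKa + log([A⁻]/[HA]) = 7.60 + log(0.278/0.148)

pH = 7.87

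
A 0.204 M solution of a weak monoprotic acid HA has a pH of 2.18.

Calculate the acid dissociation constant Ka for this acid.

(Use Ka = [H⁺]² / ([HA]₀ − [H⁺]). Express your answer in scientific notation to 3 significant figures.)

[H⁺] = 10^(−pH) = 10^(−2.18) = 6.607e-03 M. For HA ⇌ H⁺ + A⁻, Ka = [H⁺][A⁻]/[HA] = [H⁺]² / ([HA]₀ − [H⁺]) = (6.607e-03)² / (0.204 − 6.607e-03) = 2.21e-04.

K_a = 2.21e-04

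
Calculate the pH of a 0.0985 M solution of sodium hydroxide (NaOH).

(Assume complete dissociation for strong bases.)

[OH⁻] = 0.0985 M for strong base. pOH = -log[OH⁻] = 1.01, pH = 14 - pOH

pH = 12.99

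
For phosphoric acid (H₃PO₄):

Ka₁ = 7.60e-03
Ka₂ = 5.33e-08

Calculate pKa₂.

pKa₂ = -log(Ka₂) = -log(5.33e-08) = 7.27.

pK_{a2} = 7.27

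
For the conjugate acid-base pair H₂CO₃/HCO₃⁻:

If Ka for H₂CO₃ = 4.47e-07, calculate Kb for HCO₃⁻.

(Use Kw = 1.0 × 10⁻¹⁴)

For a conjugate pair Ka × Kb = Kw, so Kb = Kw/Ka = 1.0 × 10⁻¹⁴ / 4.47e-07 = 2.24e-08.

K_b = 2.24e-08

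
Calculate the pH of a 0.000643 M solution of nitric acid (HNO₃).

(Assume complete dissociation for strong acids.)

[H⁺] = 0.000643 M for strong acid. pH = -log[H⁺] = -log(0.000643)

pH = 3.19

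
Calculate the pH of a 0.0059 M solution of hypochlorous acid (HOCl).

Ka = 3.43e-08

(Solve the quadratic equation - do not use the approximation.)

x² + Ka×x - Ka×C = 0. Using quadratic formula: [H⁺] = 1.4209e-05

pH = 4.85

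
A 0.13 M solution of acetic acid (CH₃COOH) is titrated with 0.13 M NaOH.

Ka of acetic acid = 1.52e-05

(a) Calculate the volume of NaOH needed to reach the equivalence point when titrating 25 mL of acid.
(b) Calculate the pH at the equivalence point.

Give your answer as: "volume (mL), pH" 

moles acid = 0.13 × 25/1000 = 0.00325 mol; V_base = moles/0.13 × 1000 = 25.0 mL. At equivalence only the conjugate base is present: [A⁻] = 0.00325/0.050 = 6.5000e-02 M. Kb = Kw/Ka = 6.58e-10; [OH⁻] = √(Kb × [A⁻]) = 6.5394e-06; pOH = 5.18; pH = 14 - pOH = 8.82.

V = 25.0 mL, pH = 8.82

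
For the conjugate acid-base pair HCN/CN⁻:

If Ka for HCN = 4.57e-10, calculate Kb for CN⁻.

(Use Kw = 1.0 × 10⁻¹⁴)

For a conjugate pair Ka × Kb = Kw, so Kb = Kw/Ka = 1.0 × 10⁻¹⁴ / 4.57e-10 = 2.19e-05.

K_b = 2.19e-05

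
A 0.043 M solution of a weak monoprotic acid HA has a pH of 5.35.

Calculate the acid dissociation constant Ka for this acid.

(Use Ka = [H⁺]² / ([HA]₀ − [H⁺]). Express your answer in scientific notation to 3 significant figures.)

[H⁺] = 10^(−pH) = 10^(−5.35) = 4.467e-06 M. For HA ⇌ H⁺ + A⁻, Ka = [H⁺][A⁻]/[HA] = [H⁺]² / ([HA]₀ − [H⁺]) = (4.467e-06)² / (0.043 − 4.467e-06) = 4.64e-10.

K_a = 4.64e-10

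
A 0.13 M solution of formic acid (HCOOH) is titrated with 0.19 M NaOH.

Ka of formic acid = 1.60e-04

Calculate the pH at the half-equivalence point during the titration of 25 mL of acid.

At half-equivalence [HA] = [A⁻], so Henderson-Hasselbalch gives pH = pKa = -log(1.60e-04) = 3.80.

pH = pKa = 3.80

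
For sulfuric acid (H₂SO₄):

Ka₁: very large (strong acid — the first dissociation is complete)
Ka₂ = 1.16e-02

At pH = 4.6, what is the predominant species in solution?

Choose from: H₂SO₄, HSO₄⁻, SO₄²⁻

The first dissociation is complete, so H₂SO₄ itself is never the predominant species in water; pKa₂ = -log(1.16e-02) = 1.94. For a polyprotic acid the predominant species crosses at each pKa: below pKa_n the protonated form dominates, above it the deprotonated form does. At pH = 4.6, the predominant species is SO₄²⁻.

SO₄²⁻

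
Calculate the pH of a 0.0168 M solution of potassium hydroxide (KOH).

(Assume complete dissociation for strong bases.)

[OH⁻] = 0.0168 M for strong base. pOH = -log[OH⁻] = 1.77, pH = 14 - pOH

pH = 12.23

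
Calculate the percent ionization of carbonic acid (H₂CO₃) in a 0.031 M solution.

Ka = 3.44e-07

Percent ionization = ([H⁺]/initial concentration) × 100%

Using Ka equilibrium: x² + Ka×x - Ka×C = 0. Solving: [H⁺] = 1.0309e-04. Percent = (1.0309e-04/0.031) × 100

Percent ionization = 0.333%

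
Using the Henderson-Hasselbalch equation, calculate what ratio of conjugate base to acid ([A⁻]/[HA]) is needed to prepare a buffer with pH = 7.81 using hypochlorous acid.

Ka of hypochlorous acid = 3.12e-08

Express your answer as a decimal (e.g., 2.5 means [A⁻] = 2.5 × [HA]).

pKa = -log(3.12e-08) = 7.5058. pH = pKa + log([A⁻]/[HA]), so log([A⁻]/[HA]) = pH − pKa = 7.81 − 7.5058 = 0.3042. [A⁻]/[HA] = 10^(0.3042) = 2.01

[A⁻]/[HA] = 2.01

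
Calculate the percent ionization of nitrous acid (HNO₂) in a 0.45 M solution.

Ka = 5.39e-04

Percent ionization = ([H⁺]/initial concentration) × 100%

Using Ka equilibrium: x² + Ka×x - Ka×C = 0. Solving: [H⁺] = 1.5307e-02. Percent = (1.5307e-02/0.45) × 100

Percent ionization = 3.4%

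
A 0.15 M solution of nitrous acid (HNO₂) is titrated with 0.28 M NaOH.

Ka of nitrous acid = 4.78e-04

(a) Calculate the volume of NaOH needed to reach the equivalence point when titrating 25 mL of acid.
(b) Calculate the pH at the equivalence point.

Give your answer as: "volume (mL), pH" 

moles acid = 0.15 × 25/1000 = 0.00375 mol; V_base = moles/0.28 × 1000 = 13.4 mL. At equivalence only the conjugate base is present: [A⁻] = 0.00375/0.038 = 9.7674e-02 M. Kb = Kw/Ka = 2.09e-11; [OH⁻] = √(Kb × [A⁻]) = 1.4295e-06; pOH = 5.84; pH = 14 - pOH = 8.16.

V = 13.4 mL, pH = 8.16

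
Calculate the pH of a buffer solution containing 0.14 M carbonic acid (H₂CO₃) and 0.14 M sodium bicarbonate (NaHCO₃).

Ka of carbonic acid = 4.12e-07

pKa = -log(4.12e-07) = 6.39. pH = pKa + log([A⁻]/[HA]) = 6.39 + log(0.14/0.14)

pH = 6.39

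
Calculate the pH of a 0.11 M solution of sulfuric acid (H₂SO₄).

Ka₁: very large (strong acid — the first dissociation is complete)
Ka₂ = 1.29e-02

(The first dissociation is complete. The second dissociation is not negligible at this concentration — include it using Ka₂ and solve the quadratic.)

First dissociation is complete: [H⁺]₀ = [HSO₄⁻]₀ = C = 0.11 M. Second dissociation HSO₄⁻ ⇌ H⁺ + SO₄²⁻: let x = [SO₄²⁻]. Ka₂ = (C + x)·x / (C − x) = 1.29e-02 → x² + (C + Ka₂)·x − Ka₂·C = 0 → x² + 0.12290·x − 1.419e-03 = 0. x = (−0.12290 + √(0.12290² + 4 × 1.419e-03)) / 2 = 1.0627e-02 M. [H⁺] = C + x = 0.11 + 1.0627e-02 = 1.2063e-01 M. pH = -log(1.2063e-01) = 0.92.

pH = 0.92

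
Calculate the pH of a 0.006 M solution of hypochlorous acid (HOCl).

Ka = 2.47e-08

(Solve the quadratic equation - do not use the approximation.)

x² + Ka×x - Ka×C = 0. Using quadratic formula: [H⁺] = 1.2161e-05

pH = 4.92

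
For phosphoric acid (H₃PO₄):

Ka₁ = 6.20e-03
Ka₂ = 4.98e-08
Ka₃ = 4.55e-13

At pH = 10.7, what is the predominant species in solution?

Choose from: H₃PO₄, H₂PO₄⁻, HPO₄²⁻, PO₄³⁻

pKa₁ = 2.21, pKa₂ = 7.30, pKa₃ = 12.34. For a polyprotic acid the predominant species crosses at each pKa: below pKa_n the protonated form dominates, above it the deprotonated form does. At pH = 10.7, the predominant species is HPO₄²⁻.

HPO₄²⁻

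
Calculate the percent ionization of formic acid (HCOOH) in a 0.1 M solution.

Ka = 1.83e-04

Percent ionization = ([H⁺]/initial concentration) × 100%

Using Ka equilibrium: x² + Ka×x - Ka×C = 0. Solving: [H⁺] = 4.1873e-03. Percent = (4.1873e-03/0.1) × 100

Percent ionization = 4.19%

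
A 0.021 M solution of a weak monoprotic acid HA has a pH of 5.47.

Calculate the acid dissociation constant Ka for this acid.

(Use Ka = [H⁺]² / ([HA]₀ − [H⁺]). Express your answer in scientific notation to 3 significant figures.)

[H⁺] = 10^(−pH) = 10^(−5.47) = 3.388e-06 M. For HA ⇌ H⁺ + A⁻, Ka = [H⁺][A⁻]/[HA] = [H⁺]² / ([HA]₀ − [H⁺]) = (3.388e-06)² / (0.021 − 3.388e-06) = 5.47e-10.

K_a = 5.47e-10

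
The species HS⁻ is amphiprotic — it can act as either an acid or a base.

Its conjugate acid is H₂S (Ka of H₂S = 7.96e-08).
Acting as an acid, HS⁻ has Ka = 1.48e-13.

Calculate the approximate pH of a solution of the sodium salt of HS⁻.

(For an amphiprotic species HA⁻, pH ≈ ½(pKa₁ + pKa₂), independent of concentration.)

pKa₁ = -log(7.96e-08) = 7.10; pKa₂ = -log(1.48e-13) = 12.83. For an amphiprotic species, pH ≈ ½(pKa₁ + pKa₂) = ½(7.10 + 12.83) = 9.96.

pH = 9.96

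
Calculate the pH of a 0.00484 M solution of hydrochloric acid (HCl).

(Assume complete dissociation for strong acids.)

[H⁺] = 0.00484 M for strong acid. pH = -log[H⁺] = -log(0.00484)

pH = 2.32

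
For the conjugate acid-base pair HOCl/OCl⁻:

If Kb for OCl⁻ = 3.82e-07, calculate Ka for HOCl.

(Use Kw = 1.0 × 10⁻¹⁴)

For a conjugate pair Ka × Kb = Kw, so Ka = Kw/Kb = 1.0 × 10⁻¹⁴ / 3.82e-07 = 2.62e-08.

K_a = 2.62e-08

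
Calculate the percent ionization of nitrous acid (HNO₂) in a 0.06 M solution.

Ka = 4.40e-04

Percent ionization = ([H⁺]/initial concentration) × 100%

Using Ka equilibrium: x² + Ka×x - Ka×C = 0. Solving: [H⁺] = 4.9228e-03. Percent = (4.9228e-03/0.06) × 100

Percent ionization = 8.2%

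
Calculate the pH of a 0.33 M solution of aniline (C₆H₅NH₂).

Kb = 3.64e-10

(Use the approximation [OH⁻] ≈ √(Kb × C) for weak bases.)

[OH⁻] = √(Kb × C) = √(3.64e-10 × 0.33) = 1.0960e-05. pOH = 4.96, pH = 14 - pOH

pH = 9.04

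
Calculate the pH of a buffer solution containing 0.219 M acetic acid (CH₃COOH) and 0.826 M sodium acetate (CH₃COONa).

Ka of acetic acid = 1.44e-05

pKa = -log(1.44e-05) = 4.84. pH = pKa + log([A⁻]/[HA]) = 4.84 + log(0.826/0.219)

pH = 5.42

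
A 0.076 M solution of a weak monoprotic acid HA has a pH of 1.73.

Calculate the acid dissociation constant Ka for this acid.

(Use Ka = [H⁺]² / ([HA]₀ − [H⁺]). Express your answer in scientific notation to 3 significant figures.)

[H⁺] = 10^(−pH) = 10^(−1.73) = 1.862e-02 M. For HA ⇌ H⁺ + A⁻, Ka = [H⁺][A⁻]/[HA] = [H⁺]² / ([HA]₀ − [H⁺]) = (1.862e-02)² / (0.076 − 1.862e-02) = 6.04e-03.

K_a = 6.04e-03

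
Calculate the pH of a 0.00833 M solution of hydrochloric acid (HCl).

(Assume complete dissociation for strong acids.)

[H⁺] = 0.00833 M for strong acid. pH = -log[H⁺] = -log(0.00833)

pH = 2.08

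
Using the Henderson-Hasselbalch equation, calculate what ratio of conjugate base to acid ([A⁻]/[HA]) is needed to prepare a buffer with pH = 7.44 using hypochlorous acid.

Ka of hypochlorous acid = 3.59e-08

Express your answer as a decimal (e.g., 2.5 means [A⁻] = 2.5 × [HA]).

pKa = -log(3.59e-08) = 7.4449. pH = pKa + log([A⁻]/[HA]), so log([A⁻]/[HA]) = pH − pKa = 7.44 − 7.4449 = -0.0049. [A⁻]/[HA] = 10^(-0.0049) = 0.989

[A⁻]/[HA] = 0.989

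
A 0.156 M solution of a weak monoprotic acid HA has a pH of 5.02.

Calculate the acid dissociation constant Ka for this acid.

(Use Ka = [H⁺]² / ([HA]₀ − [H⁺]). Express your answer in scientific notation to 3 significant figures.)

[H⁺] = 10^(−pH) = 10^(−5.02) = 9.550e-06 M. For HA ⇌ H⁺ + A⁻, Ka = [H⁺][A⁻]/[HA] = [H⁺]² / ([HA]₀ − [H⁺]) = (9.550e-06)² / (0.156 − 9.550e-06) = 5.85e-10.

K_a = 5.85e-10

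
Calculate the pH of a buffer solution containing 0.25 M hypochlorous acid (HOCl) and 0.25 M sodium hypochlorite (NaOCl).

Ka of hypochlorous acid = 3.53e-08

pKa = -log(3.53e-08) = 7.45. pH = pKa + log([A⁻]/[HA]) = 7.45 + log(0.25/0.25)

pH = 7.45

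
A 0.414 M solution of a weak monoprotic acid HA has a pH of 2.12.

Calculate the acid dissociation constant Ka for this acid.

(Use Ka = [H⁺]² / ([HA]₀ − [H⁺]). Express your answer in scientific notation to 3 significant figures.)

[H⁺] = 10^(−pH) = 10^(−2.12) = 7.586e-03 M. For HA ⇌ H⁺ + A⁻, Ka = [H⁺][A⁻]/[HA] = [H⁺]² / ([HA]₀ − [H⁺]) = (7.586e-03)² / (0.414 − 7.586e-03) = 1.42e-04.

K_a = 1.42e-04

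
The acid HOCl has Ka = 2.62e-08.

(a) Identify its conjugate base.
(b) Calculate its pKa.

(a) The conjugate base is formed by removing one H⁺ from HOCl, giving OCl⁻. (b) pKa = -log(Ka) = -log(2.62e-08) = 7.58.

Conjugate base: OCl⁻; pK_a = 7.58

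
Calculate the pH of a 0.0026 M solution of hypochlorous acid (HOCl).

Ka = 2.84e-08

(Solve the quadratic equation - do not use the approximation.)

x² + Ka×x - Ka×C = 0. Using quadratic formula: [H⁺] = 8.5788e-06

pH = 5.07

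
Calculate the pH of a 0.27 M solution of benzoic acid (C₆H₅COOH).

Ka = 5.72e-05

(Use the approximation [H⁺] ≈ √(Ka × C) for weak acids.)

[H⁺] = √(Ka × C) = √(5.72e-05 × 0.27) = 3.9299e-03. pH = -log(3.9299e-03)

pH = 2.41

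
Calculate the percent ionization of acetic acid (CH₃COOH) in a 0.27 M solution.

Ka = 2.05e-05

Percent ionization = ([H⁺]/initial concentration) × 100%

Using Ka equilibrium: x² + Ka×x - Ka×C = 0. Solving: [H⁺] = 2.3424e-03. Percent = (2.3424e-03/0.27) × 100

Percent ionization = 0.868%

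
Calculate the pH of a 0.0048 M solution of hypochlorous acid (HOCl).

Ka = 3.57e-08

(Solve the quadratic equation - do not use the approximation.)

x² + Ka×x - Ka×C = 0. Using quadratic formula: [H⁺] = 1.3073e-05

pH = 4.88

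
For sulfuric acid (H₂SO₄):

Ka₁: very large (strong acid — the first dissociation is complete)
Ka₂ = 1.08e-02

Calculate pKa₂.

pKa₂ = -log(Ka₂) = -log(1.08e-02) = 1.97.

pK_{a2} = 1.97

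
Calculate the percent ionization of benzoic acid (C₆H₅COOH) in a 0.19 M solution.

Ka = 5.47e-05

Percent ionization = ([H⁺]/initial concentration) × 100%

Using Ka equilibrium: x² + Ka×x - Ka×C = 0. Solving: [H⁺] = 3.1966e-03. Percent = (3.1966e-03/0.19) × 100

Percent ionization = 1.68%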